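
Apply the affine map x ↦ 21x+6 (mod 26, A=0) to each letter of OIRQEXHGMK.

O(14): 21·14+6=300≡14 → O
I(8): 21·8+6=174≡18 → S
R(17): 21·17+6=363≡25 → Z
Q(16): 21·16+6=342≡4 → E
E(4): 21·4+6=90≡12 → M
X(23): 21·23+6=489≡21 → V
H(7): 21·7+6=153≡23 → X
G(6): 21·6+6=132≡2 → C
M(12): 21·12+6=258≡24 → Y
K(10): 21·10+6=216≡8 → I

OSZEMVXCYI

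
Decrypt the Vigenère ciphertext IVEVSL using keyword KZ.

YWUWIM

Repeat the key across the ciphertext: KZKZKZ
I(8)−K(10): -2≡24 → Y
V(21)−Z(25): -4≡22 → W
E(4)−K(10): -6≡20 → U
V(21)−Z(25): -4≡22 → W
S(18)−K(10): 8 → I
L(11)−Z(25): -14≡12 → M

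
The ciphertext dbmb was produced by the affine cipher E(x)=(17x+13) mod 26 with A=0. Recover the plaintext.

The inverse of 17 mod 26 is 23, since 17·23=391≡1. Apply D(y)=23·(y−13) mod 26:
d(3): 23·(3−13)=-230≡4 → e
b(1): 23·(1−13)=-276≡10 → k
m(12): 23·(12−13)=-23≡3 → d
b(1): 23·(1−13)=-276≡10 → k

ekdk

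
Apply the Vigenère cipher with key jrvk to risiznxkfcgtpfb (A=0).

aznsiesuotbdyww

Repeat the key across the message: jrvkjrvkjrvkjrv
r(17)+j(9): 26≡0 → a
i(8)+r(17): 25 → z
s(18)+v(21): 39≡13 → n
i(8)+k(10): 18 → s
z(25)+j(9): 34≡8 → i
n(13)+r(17): 30≡4 → e
x(23)+v(21): 44≡18 → s
k(10)+k(10): 20 → u
f(5)+j(9): 14 → o
c(2)+r(17): 19 → t
g(6)+v(21): 27≡1 → b
t(19)+k(10): 29≡3 → d
p(15)+j(9): 24 → y
f(5)+r(17): 22 → w
b(1)+v(21): 22 → w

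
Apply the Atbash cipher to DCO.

D(3) → W(22)
C(2) → X(23)
O(14) → L(11)

WXL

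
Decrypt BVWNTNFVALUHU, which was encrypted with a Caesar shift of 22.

FZARXRJZEPYLY

B(1): 1−22=-21≡5 → F
V(21): 21−22=-1≡25 → Z
W(22): 22−22=0 → A
N(13): 13−22=-9≡17 → R
T(19): 19−22=-3≡23 → X
N(13): 13−22=-9≡17 → R
F(5): 5−22=-17≡9 → J
V(21): 21−22=-1≡25 → Z
A(0): 0−22=-22≡4 → E
L(11): 11−22=-11≡15 → P
U(20): 20−22=-2≡24 → Y
H(7): 7−22=-15≡11 → L
U(20): 20−22=-2≡24 → Y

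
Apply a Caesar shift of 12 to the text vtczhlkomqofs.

hfoltxwaycare

v(21): 21+12=33≡7 → h
t(19): 19+12=31≡5 → f
c(2): 2+12=14 → o
z(25): 25+12=37≡11 → l
h(7): 7+12=19 → t
l(11): 11+12=23 → x
k(10): 10+12=22 → w
o(14): 14+12=26≡0 → a
m(12): 12+12=24 → y
q(16): 16+12=28≡2 → c
o(14): 14+12=26≡0 → a
f(5): 5+12=17 → r
s(18): 18+12=30≡4 → e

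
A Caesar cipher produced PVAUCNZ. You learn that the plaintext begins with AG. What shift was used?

15

From the crib: P(15)−A(0)=15, so the shift is 15.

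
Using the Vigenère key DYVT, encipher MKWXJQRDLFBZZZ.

Repeat the key across the message: DYVTDYVTDYVTDY
M(12)+D(3): 15 → P
K(10)+Y(24): 34≡8 → I
W(22)+V(21): 43≡17 → R
X(23)+T(19): 42≡16 → Q
J(9)+D(3): 12 → M
Q(16)+Y(24): 40≡14 → O
R(17)+V(21): 38≡12 → M
D(3)+T(19): 22 → W
L(11)+D(3): 14 → O
F(5)+Y(24): 29≡3 → D
B(1)+V(21): 22 → W
Z(25)+T(19): 44≡18 → S
Z(25)+D(3): 28≡2 → C
Z(25)+Y(24): 49≡23 → X

PIRQMOMWODWSCX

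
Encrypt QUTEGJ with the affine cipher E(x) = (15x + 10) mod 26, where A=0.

QYJSWP

Q(16): 15·16+10=250≡16 → Q
U(20): 15·20+10=310≡24 → Y
T(19): 15·19+10=295≡9 → J
E(4): 15·4+10=70≡18 → S
G(6): 15·6+10=100≡22 → W
J(9): 15·9+10=145≡15 → P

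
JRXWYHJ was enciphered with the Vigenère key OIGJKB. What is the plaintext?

VJRNOGV

Repeat the key across the ciphertext: OIGJKBO
J(9)−O(14): -5≡21 → V
R(17)−I(8): 9 → J
X(23)−G(6): 17 → R
W(22)−J(9): 13 → N
Y(24)−K(10): 14 → O
H(7)−B(1): 6 → G
J(9)−O(14): -5≡21 → V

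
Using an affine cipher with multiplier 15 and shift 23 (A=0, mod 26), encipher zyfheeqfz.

z(25): 15·25+23=398≡8 → i
y(24): 15·24+23=383≡19 → t
f(5): 15·5+23=98≡20 → u
h(7): 15·7+23=128≡24 → y
e(4): 15·4+23=83≡5 → f
e(4): 15·4+23=83≡5 → f
q(16): 15·16+23=263≡3 → d
f(5): 15·5+23=98≡20 → u
z(25): 15·25+23=398≡8 → i

ituyffdui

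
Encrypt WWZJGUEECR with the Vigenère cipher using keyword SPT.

OLSBVNWTVJ

Repeat the key across the message: SPTSPTSPTS
W(22)+S(18): 40≡14 → O
W(22)+P(15): 37≡11 → L
Z(25)+T(19): 44≡18 → S
J(9)+S(18): 27≡1 → B
G(6)+P(15): 21 → V
U(20)+T(19): 39≡13 → N
E(4)+S(18): 22 → W
E(4)+P(15): 19 → T
C(2)+T(19): 21 → V
R(17)+S(18): 35≡9 → J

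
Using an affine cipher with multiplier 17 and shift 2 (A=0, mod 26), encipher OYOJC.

O(14): 17·14+2=240≡6 → G
Y(24): 17·24+2=410≡20 → U
O(14): 17·14+2=240≡6 → G
J(9): 17·9+2=155≡25 → Z
C(2): 17·2+2=36≡10 → K

GUGZK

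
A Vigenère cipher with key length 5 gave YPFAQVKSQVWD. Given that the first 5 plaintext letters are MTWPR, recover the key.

MWJLZ

Subtract each crib letter from the matching ciphertext letter (mod 26):
Y(24)−M(12)=12 → M
P(15)−T(19)=-4≡22 → W
F(5)−W(22)=-17≡9 → J
A(0)−P(15)=-15≡11 → L
Q(16)−R(17)=-1≡25 → Z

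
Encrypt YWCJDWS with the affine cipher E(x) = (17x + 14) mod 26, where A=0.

Y(24): 17·24+14=422≡6 → G
W(22): 17·22+14=388≡24 → Y
C(2): 17·2+14=48≡22 → W
J(9): 17·9+14=167≡11 → L
D(3): 17·3+14=65≡13 → N
W(22): 17·22+14=388≡24 → Y
S(18): 17·18+14=320≡8 → I

GYWLNYI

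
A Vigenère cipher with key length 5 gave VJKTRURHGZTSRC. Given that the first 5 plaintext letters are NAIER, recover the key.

IJCPA

Subtract each crib letter from the matching ciphertext letter (mod 26):
V(21)−N(13)=8 → I
J(9)−A(0)=9 → J
K(10)−I(8)=2 → C
T(19)−E(4)=15 → P
R(17)−R(17)=0 → A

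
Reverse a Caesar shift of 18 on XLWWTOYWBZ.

FTEEBWGEJH

X(23): 23−18=5 → F
L(11): 11−18=-7≡19 → T
W(22): 22−18=4 → E
W(22): 22−18=4 → E
T(19): 19−18=1 → B
O(14): 14−18=-4≡22 → W
Y(24): 24−18=6 → G
W(22): 22−18=4 → E
B(1): 1−18=-17≡9 → J
Z(25): 25−18=7 → H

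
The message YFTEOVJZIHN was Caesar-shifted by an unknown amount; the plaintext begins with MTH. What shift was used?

12

From the crib: Y(24)−M(12)=12, so the shift is 12.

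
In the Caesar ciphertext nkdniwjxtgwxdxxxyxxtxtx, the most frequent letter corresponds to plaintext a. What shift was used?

The most frequent ciphertext letter is x (appears 9 times).
x is position 23; a is position 0.
Shift = 23.

23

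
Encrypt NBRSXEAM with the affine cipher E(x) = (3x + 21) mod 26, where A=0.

IYUXMHVF

N(13): 3·13+21=60≡8 → I
B(1): 3·1+21=24 → Y
R(17): 3·17+21=72≡20 → U
S(18): 3·18+21=75≡23 → X
X(23): 3·23+21=90≡12 → M
E(4): 3·4+21=33≡7 → H
A(0): 3·0+21=21 → V
M(12): 3·12+21=57≡5 → F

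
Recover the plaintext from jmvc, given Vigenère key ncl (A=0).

Repeat the key across the ciphertext: ncln
j(9)−n(13): -4≡22 → w
m(12)−c(2): 10 → k
v(21)−l(11): 10 → k
c(2)−n(13): -11≡15 → p

wkkp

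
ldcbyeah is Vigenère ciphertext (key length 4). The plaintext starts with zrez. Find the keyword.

mmyc

Subtract each crib letter from the matching ciphertext letter (mod 26):
l(11)−z(25)=-14≡12 → m
d(3)−r(17)=-14≡12 → m
c(2)−e(4)=-2≡24 → y
b(1)−z(25)=-24≡2 → c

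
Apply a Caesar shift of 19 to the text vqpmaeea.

ojiftxxt

v(21): 21+19=40≡14 → o
q(16): 16+19=35≡9 → j
p(15): 15+19=34≡8 → i
m(12): 12+19=31≡5 → f
a(0): 0+19=19 → t
e(4): 4+19=23 → x
e(4): 4+19=23 → x
a(0): 0+19=19 → t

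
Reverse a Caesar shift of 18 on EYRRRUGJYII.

E(4): 4−18=-14≡12 → M
Y(24): 24−18=6 → G
R(17): 17−18=-1≡25 → Z
R(17): 17−18=-1≡25 → Z
R(17): 17−18=-1≡25 → Z
U(20): 20−18=2 → C
G(6): 6−18=-12≡14 → O
J(9): 9−18=-9≡17 → R
Y(24): 24−18=6 → G
I(8): 8−18=-10≡16 → Q
I(8): 8−18=-10≡16 → Q

MGZZZCORGQQ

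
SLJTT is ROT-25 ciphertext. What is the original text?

S(18): 18−25=-7≡19 → T
L(11): 11−25=-14≡12 → M
J(9): 9−25=-16≡10 → K
T(19): 19−25=-6≡20 → U
T(19): 19−25=-6≡20 → U

TMKUU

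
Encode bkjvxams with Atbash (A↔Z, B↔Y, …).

ypqecznh

b(1) → y(24)
k(10) → p(15)
j(9) → q(16)
v(21) → e(4)
x(23) → c(2)
a(0) → z(25)
m(12) → n(13)
s(18) → h(7)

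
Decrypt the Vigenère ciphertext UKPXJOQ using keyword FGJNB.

PEGKIJK

Repeat the key across the ciphertext: FGJNBFG
U(20)−F(5): 15 → P
K(10)−G(6): 4 → E
P(15)−J(9): 6 → G
X(23)−N(13): 10 → K
J(9)−B(1): 8 → I
O(14)−F(5): 9 → J
Q(16)−G(6): 10 → K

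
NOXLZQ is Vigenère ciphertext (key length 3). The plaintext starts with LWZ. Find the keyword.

CSY

Subtract each crib letter from the matching ciphertext letter (mod 26):
N(13)−L(11)=2 → C
O(14)−W(22)=-8≡18 → S
X(23)−Z(25)=-2≡24 → Y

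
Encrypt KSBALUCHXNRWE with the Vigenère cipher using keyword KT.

Repeat the key across the message: KTKTKTKTKTKTK
K(10)+K(10): 20 → U
S(18)+T(19): 37≡11 → L
B(1)+K(10): 11 → L
A(0)+T(19): 19 → T
L(11)+K(10): 21 → V
U(20)+T(19): 39≡13 → N
C(2)+K(10): 12 → M
H(7)+T(19): 26≡0 → A
X(23)+K(10): 33≡7 → H
N(13)+T(19): 32≡6 → G
R(17)+K(10): 27≡1 → B
W(22)+T(19): 41≡15 → P
E(4)+K(10): 14 → O

ULLTVNMAHGBPO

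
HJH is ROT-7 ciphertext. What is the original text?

H(7): 7−7=0 → A
J(9): 9−7=2 → C
H(7): 7−7=0 → A

ACA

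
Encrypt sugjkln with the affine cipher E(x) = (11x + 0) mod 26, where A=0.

s(18): 11·18+0=198≡16 → q
u(20): 11·20+0=220≡12 → m
g(6): 11·6+0=66≡14 → o
j(9): 11·9+0=99≡21 → v
k(10): 11·10+0=110≡6 → g
l(11): 11·11+0=121≡17 → r
n(13): 11·13+0=143≡13 → n

qmovgrn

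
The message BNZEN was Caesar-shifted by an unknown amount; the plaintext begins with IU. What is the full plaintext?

IUGLU

From the crib: B(1)−I(8)=-7≡19, so the shift is 19.
Subtract 19 from each ciphertext letter:
B(1): 1−19=-18≡8 → I
N(13): 13−19=-6≡20 → U
Z(25): 25−19=6 → G
E(4): 4−19=-15≡11 → L
N(13): 13−19=-6≡20 → U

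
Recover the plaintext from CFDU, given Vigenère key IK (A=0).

UVVK

Repeat the key across the ciphertext: IKIK
C(2)−I(8): -6≡20 → U
F(5)−K(10): -5≡21 → V
D(3)−I(8): -5≡21 → V
U(20)−K(10): 10 → K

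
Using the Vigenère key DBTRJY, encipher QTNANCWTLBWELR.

TUGRWAZUESFCOS

Repeat the key across the message: DBTRJYDBTRJYDB
Q(16)+D(3): 19 → T
T(19)+B(1): 20 → U
N(13)+T(19): 32≡6 → G
A(0)+R(17): 17 → R
N(13)+J(9): 22 → W
C(2)+Y(24): 26≡0 → A
W(22)+D(3): 25 → Z
T(19)+B(1): 20 → U
L(11)+T(19): 30≡4 → E
B(1)+R(17): 18 → S
W(22)+J(9): 31≡5 → F
E(4)+Y(24): 28≡2 → C
L(11)+D(3): 14 → O
R(17)+B(1): 18 → S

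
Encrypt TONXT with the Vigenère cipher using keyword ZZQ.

SNDWS

Repeat the key across the message: ZZQZZ
T(19)+Z(25): 44≡18 → S
O(14)+Z(25): 39≡13 → N
N(13)+Q(16): 29≡3 → D
X(23)+Z(25): 48≡22 → W
T(19)+Z(25): 44≡18 → S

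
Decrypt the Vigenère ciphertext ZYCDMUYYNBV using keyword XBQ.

Repeat the key across the ciphertext: XBQXBQXBQXB
Z(25)−X(23): 2 → C
Y(24)−B(1): 23 → X
C(2)−Q(16): -14≡12 → M
D(3)−X(23): -20≡6 → G
M(12)−B(1): 11 → L
U(20)−Q(16): 4 → E
Y(24)−X(23): 1 → B
Y(24)−B(1): 23 → X
N(13)−Q(16): -3≡23 → X
B(1)−X(23): -22≡4 → E
V(21)−B(1): 20 → U

CXMGLEBXXEU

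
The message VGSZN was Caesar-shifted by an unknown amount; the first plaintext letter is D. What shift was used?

From the crib: V(21)−D(3)=18, so the shift is 18.

18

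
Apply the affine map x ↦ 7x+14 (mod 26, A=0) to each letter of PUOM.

PYIU

P(15): 7·15+14=119≡15 → P
U(20): 7·20+14=154≡24 → Y
O(14): 7·14+14=112≡8 → I
M(12): 7·12+14=98≡20 → U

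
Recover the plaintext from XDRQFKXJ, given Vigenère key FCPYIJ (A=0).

Repeat the key across the ciphertext: FCPYIJFC
X(23)−F(5): 18 → S
D(3)−C(2): 1 → B
R(17)−P(15): 2 → C
Q(16)−Y(24): -8≡18 → S
F(5)−I(8): -3≡23 → X
K(10)−J(9): 1 → B
X(23)−F(5): 18 → S
J(9)−C(2): 7 → H

SBCSXBSH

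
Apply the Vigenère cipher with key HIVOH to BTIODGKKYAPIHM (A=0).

Repeat the key across the message: HIVOHHIVOHHIVO
B(1)+H(7): 8 → I
T(19)+I(8): 27≡1 → B
I(8)+V(21): 29≡3 → D
O(14)+O(14): 28≡2 → C
D(3)+H(7): 10 → K
G(6)+H(7): 13 → N
K(10)+I(8): 18 → S
K(10)+V(21): 31≡5 → F
Y(24)+O(14): 38≡12 → M
A(0)+H(7): 7 → H
P(15)+H(7): 22 → W
I(8)+I(8): 16 → Q
H(7)+V(21): 28≡2 → C
M(12)+O(14): 26≡0 → A

IBDCKNSFMHWQCA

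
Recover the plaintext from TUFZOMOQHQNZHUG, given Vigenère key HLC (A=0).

MJDSDKHFFJCXAJE

Repeat the key across the ciphertext: HLCHLCHLCHLCHLC
T(19)−H(7): 12 → M
U(20)−L(11): 9 → J
F(5)−C(2): 3 → D
Z(25)−H(7): 18 → S
O(14)−L(11): 3 → D
M(12)−C(2): 10 → K
O(14)−H(7): 7 → H
Q(16)−L(11): 5 → F
H(7)−C(2): 5 → F
Q(16)−H(7): 9 → J
N(13)−L(11): 2 → C
Z(25)−C(2): 23 → X
H(7)−H(7): 0 → A
U(20)−L(11): 9 → J
G(6)−C(2): 4 → E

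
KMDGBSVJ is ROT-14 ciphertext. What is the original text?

K(10): 10−14=-4≡22 → W
M(12): 12−14=-2≡24 → Y
D(3): 3−14=-11≡15 → P
G(6): 6−14=-8≡18 → S
B(1): 1−14=-13≡13 → N
S(18): 18−14=4 → E
V(21): 21−14=7 → H
J(9): 9−14=-5≡21 → V

WYPSNEHV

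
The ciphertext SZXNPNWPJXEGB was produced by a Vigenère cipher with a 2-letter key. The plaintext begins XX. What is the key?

Subtract each crib letter from the matching ciphertext letter (mod 26):
S(18)−X(23)=-5≡21 → V
Z(25)−X(23)=2 → C

VC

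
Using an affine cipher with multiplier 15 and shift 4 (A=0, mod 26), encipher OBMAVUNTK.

GTCEHSRDY

O(14): 15·14+4=214≡6 → G
B(1): 15·1+4=19 → T
M(12): 15·12+4=184≡2 → C
A(0): 15·0+4=4 → E
V(21): 15·21+4=319≡7 → H
U(20): 15·20+4=304≡18 → S
N(13): 15·13+4=199≡17 → R
T(19): 15·19+4=289≡3 → D
K(10): 15·10+4=154≡24 → Y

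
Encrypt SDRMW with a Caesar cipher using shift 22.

OZNIS

S(18): 18+22=40≡14 → O
D(3): 3+22=25 → Z
R(17): 17+22=39≡13 → N
M(12): 12+22=34≡8 → I
W(22): 22+22=44≡18 → S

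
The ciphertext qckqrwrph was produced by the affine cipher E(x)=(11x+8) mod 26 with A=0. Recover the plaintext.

wqmwpgpdh

The inverse of 11 mod 26 is 19, since 11·19=209≡1. Apply D(y)=19·(y−8) mod 26:
q(16): 19·(16−8)=152≡22 → w
c(2): 19·(2−8)=-114≡16 → q
k(10): 19·(10−8)=38≡12 → m
q(16): 19·(16−8)=152≡22 → w
r(17): 19·(17−8)=171≡15 → p
w(22): 19·(22−8)=266≡6 → g
r(17): 19·(17−8)=171≡15 → p
p(15): 19·(15−8)=133≡3 → d
h(7): 19·(7−8)=-19≡7 → h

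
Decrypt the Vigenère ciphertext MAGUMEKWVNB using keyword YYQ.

OCQWOOMYFPD

Repeat the key across the ciphertext: YYQYYQYYQYY
M(12)−Y(24): -12≡14 → O
A(0)−Y(24): -24≡2 → C
G(6)−Q(16): -10≡16 → Q
U(20)−Y(24): -4≡22 → W
M(12)−Y(24): -12≡14 → O
E(4)−Q(16): -12≡14 → O
K(10)−Y(24): -14≡12 → M
W(22)−Y(24): -2≡24 → Y
V(21)−Q(16): 5 → F
N(13)−Y(24): -11≡15 → P
B(1)−Y(24): -23≡3 → D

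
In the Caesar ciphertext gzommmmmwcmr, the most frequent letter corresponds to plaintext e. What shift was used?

The most frequent ciphertext letter is m (appears 6 times).
m is position 12; e is position 4.
Shift = 8.

8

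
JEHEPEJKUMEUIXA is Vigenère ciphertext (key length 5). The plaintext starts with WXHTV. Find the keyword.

Subtract each crib letter from the matching ciphertext letter (mod 26):
J(9)−W(22)=-13≡13 → N
E(4)−X(23)=-19≡7 → H
H(7)−H(7)=0 → A
E(4)−T(19)=-15≡11 → L
P(15)−V(21)=-6≡20 → U

NHALU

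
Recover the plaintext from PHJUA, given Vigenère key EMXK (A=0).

LVMKW

Repeat the key across the ciphertext: EMXKE
P(15)−E(4): 11 → L
H(7)−M(12): -5≡21 → V
J(9)−X(23): -14≡12 → M
U(20)−K(10): 10 → K
A(0)−E(4): -4≡22 → W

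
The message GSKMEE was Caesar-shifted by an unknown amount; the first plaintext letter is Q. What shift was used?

16

From the crib: G(6)−Q(16)=-10≡16, so the shift is 16.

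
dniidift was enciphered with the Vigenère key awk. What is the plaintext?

Repeat the key across the ciphertext: awkawkaw
d(3)−a(0): 3 → d
n(13)−w(22): -9≡17 → r
i(8)−k(10): -2≡24 → y
i(8)−a(0): 8 → i
d(3)−w(22): -19≡7 → h
i(8)−k(10): -2≡24 → y
f(5)−a(0): 5 → f
t(19)−w(22): -3≡23 → x

dryihyfx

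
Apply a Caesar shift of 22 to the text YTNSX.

UPJOT

Y(24): 24+22=46≡20 → U
T(19): 19+22=41≡15 → P
N(13): 13+22=35≡9 → J
S(18): 18+22=40≡14 → O
X(23): 23+22=45≡19 → T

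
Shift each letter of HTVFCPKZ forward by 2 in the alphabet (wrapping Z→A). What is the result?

JVXHERMB

H(7): 7+2=9 → J
T(19): 19+2=21 → V
V(21): 21+2=23 → X
F(5): 5+2=7 → H
C(2): 2+2=4 → E
P(15): 15+2=17 → R
K(10): 10+2=12 → M
Z(25): 25+2=27≡1 → B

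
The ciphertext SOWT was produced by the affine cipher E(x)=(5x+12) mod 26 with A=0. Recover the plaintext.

The inverse of 5 mod 26 is 21, since 5·21=105≡1. Apply D(y)=21·(y−12) mod 26:
S(18): 21·(18−12)=126≡22 → W
O(14): 21·(14−12)=42≡16 → Q
W(22): 21·(22−12)=210≡2 → C
T(19): 21·(19−12)=147≡17 → R

WQCR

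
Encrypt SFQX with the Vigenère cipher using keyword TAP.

LFFQ

Repeat the key across the message: TAPT
S(18)+T(19): 37≡11 → L
F(5)+A(0): 5 → F
Q(16)+P(15): 31≡5 → F
X(23)+T(19): 42≡16 → Q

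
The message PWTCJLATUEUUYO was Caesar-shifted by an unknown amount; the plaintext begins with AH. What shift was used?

From the crib: P(15)−A(0)=15, so the shift is 15.

15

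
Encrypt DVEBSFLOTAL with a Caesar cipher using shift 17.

UMVSJWCFKRC

D(3): 3+17=20 → U
V(21): 21+17=38≡12 → M
E(4): 4+17=21 → V
B(1): 1+17=18 → S
S(18): 18+17=35≡9 → J
F(5): 5+17=22 → W
L(11): 11+17=28≡2 → C
O(14): 14+17=31≡5 → F
T(19): 19+17=36≡10 → K
A(0): 0+17=17 → R
L(11): 11+17=28≡2 → C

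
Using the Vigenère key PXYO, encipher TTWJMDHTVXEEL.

IQUXBAFHKUCSA

Repeat the key across the message: PXYOPXYOPXYOP
T(19)+P(15): 34≡8 → I
T(19)+X(23): 42≡16 → Q
W(22)+Y(24): 46≡20 → U
J(9)+O(14): 23 → X
M(12)+P(15): 27≡1 → B
D(3)+X(23): 26≡0 → A
H(7)+Y(24): 31≡5 → F
T(19)+O(14): 33≡7 → H
V(21)+P(15): 36≡10 → K
X(23)+X(23): 46≡20 → U
E(4)+Y(24): 28≡2 → C
E(4)+O(14): 18 → S
L(11)+P(15): 26≡0 → A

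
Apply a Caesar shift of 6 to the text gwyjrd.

g(6): 6+6=12 → m
w(22): 22+6=28≡2 → c
y(24): 24+6=30≡4 → e
j(9): 9+6=15 → p
r(17): 17+6=23 → x
d(3): 3+6=9 → j

mcepxj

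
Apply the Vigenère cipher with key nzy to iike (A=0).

vhir

Repeat the key across the message: nzyn
i(8)+n(13): 21 → v
i(8)+z(25): 33≡7 → h
k(10)+y(24): 34≡8 → i
e(4)+n(13): 17 → r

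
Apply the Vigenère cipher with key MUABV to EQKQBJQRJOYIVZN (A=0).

QKKRWVKRKJKCVAI

Repeat the key across the message: MUABVMUABVMUABV
E(4)+M(12): 16 → Q
Q(16)+U(20): 36≡10 → K
K(10)+A(0): 10 → K
Q(16)+B(1): 17 → R
B(1)+V(21): 22 → W
J(9)+M(12): 21 → V
Q(16)+U(20): 36≡10 → K
R(17)+A(0): 17 → R
J(9)+B(1): 10 → K
O(14)+V(21): 35≡9 → J
Y(24)+M(12): 36≡10 → K
I(8)+U(20): 28≡2 → C
V(21)+A(0): 21 → V
Z(25)+B(1): 26≡0 → A
N(13)+V(21): 34≡8 → I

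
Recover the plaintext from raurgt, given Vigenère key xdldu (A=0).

uxjomw

Repeat the key across the ciphertext: xdldux
r(17)−x(23): -6≡20 → u
a(0)−d(3): -3≡23 → x
u(20)−l(11): 9 → j
r(17)−d(3): 14 → o
g(6)−u(20): -14≡12 → m
t(19)−x(23): -4≡22 → w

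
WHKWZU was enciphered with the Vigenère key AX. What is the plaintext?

WKKZZX

Repeat the key across the ciphertext: AXAXAX
W(22)−A(0): 22 → W
H(7)−X(23): -16≡10 → K
K(10)−A(0): 10 → K
W(22)−X(23): -1≡25 → Z
Z(25)−A(0): 25 → Z
U(20)−X(23): -3≡23 → X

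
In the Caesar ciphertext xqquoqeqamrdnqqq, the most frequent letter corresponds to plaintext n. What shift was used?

The most frequent ciphertext letter is q (appears 7 times).
q is position 16; n is position 13.
Shift = 3.

3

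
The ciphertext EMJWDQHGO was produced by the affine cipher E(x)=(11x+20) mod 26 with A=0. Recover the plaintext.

The inverse of 11 mod 26 is 19, since 11·19=209≡1. Apply D(y)=19·(y−20) mod 26:
E(4): 19·(4−20)=-304≡8 → I
M(12): 19·(12−20)=-152≡4 → E
J(9): 19·(9−20)=-209≡25 → Z
W(22): 19·(22−20)=38≡12 → M
D(3): 19·(3−20)=-323≡15 → P
Q(16): 19·(16−20)=-76≡2 → C
H(7): 19·(7−20)=-247≡13 → N
G(6): 19·(6−20)=-266≡20 → U
O(14): 19·(14−20)=-114≡16 → Q

IEZMPCNUQ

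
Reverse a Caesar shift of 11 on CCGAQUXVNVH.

C(2): 2−11=-9≡17 → R
C(2): 2−11=-9≡17 → R
G(6): 6−11=-5≡21 → V
A(0): 0−11=-11≡15 → P
Q(16): 16−11=5 → F
U(20): 20−11=9 → J
X(23): 23−11=12 → M
V(21): 21−11=10 → K
N(13): 13−11=2 → C
V(21): 21−11=10 → K
H(7): 7−11=-4≡22 → W

RRVPFJMKCKW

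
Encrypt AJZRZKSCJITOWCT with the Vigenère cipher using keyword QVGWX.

QEFNWANIFFJJCYQ

Repeat the key across the message: QVGWXQVGWXQVGWX
A(0)+Q(16): 16 → Q
J(9)+V(21): 30≡4 → E
Z(25)+G(6): 31≡5 → F
R(17)+W(22): 39≡13 → N
Z(25)+X(23): 48≡22 → W
K(10)+Q(16): 26≡0 → A
S(18)+V(21): 39≡13 → N
C(2)+G(6): 8 → I
J(9)+W(22): 31≡5 → F
I(8)+X(23): 31≡5 → F
T(19)+Q(16): 35≡9 → J
O(14)+V(21): 35≡9 → J
W(22)+G(6): 28≡2 → C
C(2)+W(22): 24 → Y
T(19)+X(23): 42≡16 → Q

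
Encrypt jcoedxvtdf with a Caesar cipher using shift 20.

j(9): 9+20=29≡3 → d
c(2): 2+20=22 → w
o(14): 14+20=34≡8 → i
e(4): 4+20=24 → y
d(3): 3+20=23 → x
x(23): 23+20=43≡17 → r
v(21): 21+20=41≡15 → p
t(19): 19+20=39≡13 → n
d(3): 3+20=23 → x
f(5): 5+20=25 → z

dwiyxrpnxz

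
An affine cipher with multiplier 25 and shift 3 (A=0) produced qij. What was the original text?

The inverse of 25 mod 26 is 25, since 25·25=625≡1. Apply D(y)=25·(y−3) mod 26:
q(16): 25·(16−3)=325≡13 → n
i(8): 25·(8−3)=125≡21 → v
j(9): 25·(9−3)=150≡20 → u

nvu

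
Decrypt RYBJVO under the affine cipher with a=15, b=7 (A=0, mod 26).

The inverse of 15 mod 26 is 7, since 15·7=105≡1. Apply D(y)=7·(y−7) mod 26:
R(17): 7·(17−7)=70≡18 → S
Y(24): 7·(24−7)=119≡15 → P
B(1): 7·(1−7)=-42≡10 → K
J(9): 7·(9−7)=14 → O
V(21): 7·(21−7)=98≡20 → U
O(14): 7·(14−7)=49≡23 → X

SPKOUX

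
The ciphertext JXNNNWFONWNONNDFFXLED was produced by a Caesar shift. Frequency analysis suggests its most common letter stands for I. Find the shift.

5

The most frequent ciphertext letter is N (appears 7 times).
N is position 13; I is position 8.
Shift = 5.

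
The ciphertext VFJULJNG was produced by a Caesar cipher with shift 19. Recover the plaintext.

CMQBSQUN

V(21): 21−19=2 → C
F(5): 5−19=-14≡12 → M
J(9): 9−19=-10≡16 → Q
U(20): 20−19=1 → B
L(11): 11−19=-8≡18 → S
J(9): 9−19=-10≡16 → Q
N(13): 13−19=-6≡20 → U
G(6): 6−19=-13≡13 → N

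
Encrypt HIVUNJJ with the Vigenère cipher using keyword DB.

Repeat the key across the message: DBDBDBD
H(7)+D(3): 10 → K
I(8)+B(1): 9 → J
V(21)+D(3): 24 → Y
U(20)+B(1): 21 → V
N(13)+D(3): 16 → Q
J(9)+B(1): 10 → K
J(9)+D(3): 12 → M

KJYVQKM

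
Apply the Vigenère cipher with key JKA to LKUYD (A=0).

Repeat the key across the message: JKAJK
L(11)+J(9): 20 → U
K(10)+K(10): 20 → U
U(20)+A(0): 20 → U
Y(24)+J(9): 33≡7 → H
D(3)+K(10): 13 → N

UUUHN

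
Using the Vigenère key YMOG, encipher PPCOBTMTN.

Repeat the key across the message: YMOGYMOGY
P(15)+Y(24): 39≡13 → N
P(15)+M(12): 27≡1 → B
C(2)+O(14): 16 → Q
O(14)+G(6): 20 → U
B(1)+Y(24): 25 → Z
T(19)+M(12): 31≡5 → F
M(12)+O(14): 26≡0 → A
T(19)+G(6): 25 → Z
N(13)+Y(24): 37≡11 → L

NBQUZFAZL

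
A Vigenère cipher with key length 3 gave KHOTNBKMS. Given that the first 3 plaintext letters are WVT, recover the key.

OMV

Subtract each crib letter from the matching ciphertext letter (mod 26):
K(10)−W(22)=-12≡14 → O
H(7)−V(21)=-14≡12 → M
O(14)−T(19)=-5≡21 → V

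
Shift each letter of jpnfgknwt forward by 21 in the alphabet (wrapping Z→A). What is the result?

j(9): 9+21=30≡4 → e
p(15): 15+21=36≡10 → k
n(13): 13+21=34≡8 → i
f(5): 5+21=26≡0 → a
g(6): 6+21=27≡1 → b
k(10): 10+21=31≡5 → f
n(13): 13+21=34≡8 → i
w(22): 22+21=43≡17 → r
t(19): 19+21=40≡14 → o

ekiabfiro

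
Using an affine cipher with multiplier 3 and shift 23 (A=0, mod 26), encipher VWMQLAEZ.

ILHTEXJU

V(21): 3·21+23=86≡8 → I
W(22): 3·22+23=89≡11 → L
M(12): 3·12+23=59≡7 → H
Q(16): 3·16+23=71≡19 → T
L(11): 3·11+23=56≡4 → E
A(0): 3·0+23=23 → X
E(4): 3·4+23=35≡9 → J
Z(25): 3·25+23=98≡20 → U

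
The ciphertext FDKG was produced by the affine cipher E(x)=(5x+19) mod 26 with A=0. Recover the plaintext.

The inverse of 5 mod 26 is 21, since 5·21=105≡1. Apply D(y)=21·(y−19) mod 26:
F(5): 21·(5−19)=-294≡18 → S
D(3): 21·(3−19)=-336≡2 → C
K(10): 21·(10−19)=-189≡19 → T
G(6): 21·(6−19)=-273≡13 → N

SCTN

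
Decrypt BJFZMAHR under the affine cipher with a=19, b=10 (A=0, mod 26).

FPXJWUTZ

The inverse of 19 mod 26 is 11, since 19·11=209≡1. Apply D(y)=11·(y−10) mod 26:
B(1): 11·(1−10)=-99≡5 → F
J(9): 11·(9−10)=-11≡15 → P
F(5): 11·(5−10)=-55≡23 → X
Z(25): 11·(25−10)=165≡9 → J
M(12): 11·(12−10)=22 → W
A(0): 11·(0−10)=-110≡20 → U
H(7): 11·(7−10)=-33≡19 → T
R(17): 11·(17−10)=77≡25 → Z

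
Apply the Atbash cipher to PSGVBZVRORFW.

KHTEYAEILIUD

P(15) → K(10)
S(18) → H(7)
G(6) → T(19)
V(21) → E(4)
B(1) → Y(24)
Z(25) → A(0)
V(21) → E(4)
R(17) → I(8)
O(14) → L(11)
R(17) → I(8)
F(5) → U(20)
W(22) → D(3)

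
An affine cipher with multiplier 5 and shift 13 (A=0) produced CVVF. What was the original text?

The inverse of 5 mod 26 is 21, since 5·21=105≡1. Apply D(y)=21·(y−13) mod 26:
C(2): 21·(2−13)=-231≡3 → D
V(21): 21·(21−13)=168≡12 → M
V(21): 21·(21−13)=168≡12 → M
F(5): 21·(5−13)=-168≡14 → O

DMMO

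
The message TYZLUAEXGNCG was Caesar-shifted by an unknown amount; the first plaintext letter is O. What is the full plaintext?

OTUGPVZSBIXB

From the crib: T(19)−O(14)=5, so the shift is 5.
Subtract 5 from each ciphertext letter:
T(19): 19−5=14 → O
Y(24): 24−5=19 → T
Z(25): 25−5=20 → U
L(11): 11−5=6 → G
U(20): 20−5=15 → P
A(0): 0−5=-5≡21 → V
E(4): 4−5=-1≡25 → Z
X(23): 23−5=18 → S
G(6): 6−5=1 → B
N(13): 13−5=8 → I
C(2): 2−5=-3≡23 → X
G(6): 6−5=1 → B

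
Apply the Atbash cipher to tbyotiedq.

t(19) → g(6)
b(1) → y(24)
y(24) → b(1)
o(14) → l(11)
t(19) → g(6)
i(8) → r(17)
e(4) → v(21)
d(3) → w(22)
q(16) → j(9)

gyblgrvwj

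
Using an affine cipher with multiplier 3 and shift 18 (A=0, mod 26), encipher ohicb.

o(14): 3·14+18=60≡8 → i
h(7): 3·7+18=39≡13 → n
i(8): 3·8+18=42≡16 → q
c(2): 3·2+18=24 → y
b(1): 3·1+18=21 → v

inqyv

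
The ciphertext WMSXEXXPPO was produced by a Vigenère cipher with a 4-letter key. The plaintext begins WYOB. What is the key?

AOEW

Subtract each crib letter from the matching ciphertext letter (mod 26):
W(22)−W(22)=0 → A
M(12)−Y(24)=-12≡14 → O
S(18)−O(14)=4 → E
X(23)−B(1)=22 → W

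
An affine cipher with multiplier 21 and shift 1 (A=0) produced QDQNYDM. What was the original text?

The inverse of 21 mod 26 is 5, since 21·5=105≡1. Apply D(y)=5·(y−1) mod 26:
Q(16): 5·(16−1)=75≡23 → X
D(3): 5·(3−1)=10 → K
Q(16): 5·(16−1)=75≡23 → X
N(13): 5·(13−1)=60≡8 → I
Y(24): 5·(24−1)=115≡11 → L
D(3): 5·(3−1)=10 → K
M(12): 5·(12−1)=55≡3 → D

XKXILKD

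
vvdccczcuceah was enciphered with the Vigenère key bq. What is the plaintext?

Repeat the key across the ciphertext: bqbqbqbqbqbqb
v(21)−b(1): 20 → u
v(21)−q(16): 5 → f
d(3)−b(1): 2 → c
c(2)−q(16): -14≡12 → m
c(2)−b(1): 1 → b
c(2)−q(16): -14≡12 → m
z(25)−b(1): 24 → y
c(2)−q(16): -14≡12 → m
u(20)−b(1): 19 → t
c(2)−q(16): -14≡12 → m
e(4)−b(1): 3 → d
a(0)−q(16): -16≡10 → k
h(7)−b(1): 6 → g

ufcmbmymtmdkg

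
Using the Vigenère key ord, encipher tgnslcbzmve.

Repeat the key across the message: ordordordor
t(19)+o(14): 33≡7 → h
g(6)+r(17): 23 → x
n(13)+d(3): 16 → q
s(18)+o(14): 32≡6 → g
l(11)+r(17): 28≡2 → c
c(2)+d(3): 5 → f
b(1)+o(14): 15 → p
z(25)+r(17): 42≡16 → q
m(12)+d(3): 15 → p
v(21)+o(14): 35≡9 → j
e(4)+r(17): 21 → v

hxqgcfpqpjv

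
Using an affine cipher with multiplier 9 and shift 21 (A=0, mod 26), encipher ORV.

RSC

O(14): 9·14+21=147≡17 → R
R(17): 9·17+21=174≡18 → S
V(21): 9·21+21=210≡2 → C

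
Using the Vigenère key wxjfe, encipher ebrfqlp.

ayakuhm

Repeat the key across the message: wxjfewx
e(4)+w(22): 26≡0 → a
b(1)+x(23): 24 → y
r(17)+j(9): 26≡0 → a
f(5)+f(5): 10 → k
q(16)+e(4): 20 → u
l(11)+w(22): 33≡7 → h
p(15)+x(23): 38≡12 → m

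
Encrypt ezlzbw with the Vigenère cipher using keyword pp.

toaoql

Repeat the key across the message: pppppp
e(4)+p(15): 19 → t
z(25)+p(15): 40≡14 → o
l(11)+p(15): 26≡0 → a
z(25)+p(15): 40≡14 → o
b(1)+p(15): 16 → q
w(22)+p(15): 37≡11 → l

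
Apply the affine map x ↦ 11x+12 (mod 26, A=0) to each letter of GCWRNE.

G(6): 11·6+12=78≡0 → A
C(2): 11·2+12=34≡8 → I
W(22): 11·22+12=254≡20 → U
R(17): 11·17+12=199≡17 → R
N(13): 11·13+12=155≡25 → Z
E(4): 11·4+12=56≡4 → E

AIURZE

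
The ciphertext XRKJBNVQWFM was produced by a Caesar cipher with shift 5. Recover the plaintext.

SMFEWIQLRAH

X(23): 23−5=18 → S
R(17): 17−5=12 → M
K(10): 10−5=5 → F
J(9): 9−5=4 → E
B(1): 1−5=-4≡22 → W
N(13): 13−5=8 → I
V(21): 21−5=16 → Q
Q(16): 16−5=11 → L
W(22): 22−5=17 → R
F(5): 5−5=0 → A
M(12): 12−5=7 → H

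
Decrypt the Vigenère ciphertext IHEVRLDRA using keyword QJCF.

SYCQBCBMK

Repeat the key across the ciphertext: QJCFQJCFQ
I(8)−Q(16): -8≡18 → S
H(7)−J(9): -2≡24 → Y
E(4)−C(2): 2 → C
V(21)−F(5): 16 → Q
R(17)−Q(16): 1 → B
L(11)−J(9): 2 → C
D(3)−C(2): 1 → B
R(17)−F(5): 12 → M
A(0)−Q(16): -16≡10 → K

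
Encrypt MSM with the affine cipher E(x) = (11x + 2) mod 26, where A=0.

ESE

M(12): 11·12+2=134≡4 → E
S(18): 11·18+2=200≡18 → S
M(12): 11·12+2=134≡4 → E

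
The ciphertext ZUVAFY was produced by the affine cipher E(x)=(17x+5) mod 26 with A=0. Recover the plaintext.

SHEPAV

The inverse of 17 mod 26 is 23, since 17·23=391≡1. Apply D(y)=23·(y−5) mod 26:
Z(25): 23·(25−5)=460≡18 → S
U(20): 23·(20−5)=345≡7 → H
V(21): 23·(21−5)=368≡4 → E
A(0): 23·(0−5)=-115≡15 → P
F(5): 23·(5−5)=0 → A
Y(24): 23·(24−5)=437≡21 → V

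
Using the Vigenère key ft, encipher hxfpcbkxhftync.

Repeat the key across the message: ftftftftftftft
h(7)+f(5): 12 → m
x(23)+t(19): 42≡16 → q
f(5)+f(5): 10 → k
p(15)+t(19): 34≡8 → i
c(2)+f(5): 7 → h
b(1)+t(19): 20 → u
k(10)+f(5): 15 → p
x(23)+t(19): 42≡16 → q
h(7)+f(5): 12 → m
f(5)+t(19): 24 → y
t(19)+f(5): 24 → y
y(24)+t(19): 43≡17 → r
n(13)+f(5): 18 → s
c(2)+t(19): 21 → v

mqkihupqmyyrsv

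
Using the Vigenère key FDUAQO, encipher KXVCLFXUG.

Repeat the key across the message: FDUAQOFDU
K(10)+F(5): 15 → P
X(23)+D(3): 26≡0 → A
V(21)+U(20): 41≡15 → P
C(2)+A(0): 2 → C
L(11)+Q(16): 27≡1 → B
F(5)+O(14): 19 → T
X(23)+F(5): 28≡2 → C
U(20)+D(3): 23 → X
G(6)+U(20): 26≡0 → A

PAPCBTCXA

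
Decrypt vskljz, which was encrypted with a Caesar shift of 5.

v(21): 21−5=16 → q
s(18): 18−5=13 → n
k(10): 10−5=5 → f
l(11): 11−5=6 → g
j(9): 9−5=4 → e
z(25): 25−5=20 → u

qnfgeu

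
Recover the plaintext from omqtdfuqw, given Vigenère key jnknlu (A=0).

fzggslldm

Repeat the key across the ciphertext: jnknlujnk
o(14)−j(9): 5 → f
m(12)−n(13): -1≡25 → z
q(16)−k(10): 6 → g
t(19)−n(13): 6 → g
d(3)−l(11): -8≡18 → s
f(5)−u(20): -15≡11 → l
u(20)−j(9): 11 → l
q(16)−n(13): 3 → d
w(22)−k(10): 12 → m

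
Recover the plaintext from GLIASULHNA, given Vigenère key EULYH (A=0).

CRXCLQRWPT

Repeat the key across the ciphertext: EULYHEULYH
G(6)−E(4): 2 → C
L(11)−U(20): -9≡17 → R
I(8)−L(11): -3≡23 → X
A(0)−Y(24): -24≡2 → C
S(18)−H(7): 11 → L
U(20)−E(4): 16 → Q
L(11)−U(20): -9≡17 → R
H(7)−L(11): -4≡22 → W
N(13)−Y(24): -11≡15 → P
A(0)−H(7): -7≡19 → T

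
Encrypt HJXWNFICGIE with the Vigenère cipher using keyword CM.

Repeat the key across the message: CMCMCMCMCMC
H(7)+C(2): 9 → J
J(9)+M(12): 21 → V
X(23)+C(2): 25 → Z
W(22)+M(12): 34≡8 → I
N(13)+C(2): 15 → P
F(5)+M(12): 17 → R
I(8)+C(2): 10 → K
C(2)+M(12): 14 → O
G(6)+C(2): 8 → I
I(8)+M(12): 20 → U
E(4)+C(2): 6 → G

JVZIPRKOIUG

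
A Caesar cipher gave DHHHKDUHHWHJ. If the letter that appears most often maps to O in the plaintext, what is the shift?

The most frequent ciphertext letter is H (appears 6 times).
H is position 7; O is position 14.
Shift = -7≡19.

19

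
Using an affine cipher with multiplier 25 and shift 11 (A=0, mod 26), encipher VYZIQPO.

QNMDVWX

V(21): 25·21+11=536≡16 → Q
Y(24): 25·24+11=611≡13 → N
Z(25): 25·25+11=636≡12 → M
I(8): 25·8+11=211≡3 → D
Q(16): 25·16+11=411≡21 → V
P(15): 25·15+11=386≡22 → W
O(14): 25·14+11=361≡23 → X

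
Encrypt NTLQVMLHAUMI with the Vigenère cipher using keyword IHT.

VAEYCFTOTCTB

Repeat the key across the message: IHTIHTIHTIHT
N(13)+I(8): 21 → V
T(19)+H(7): 26≡0 → A
L(11)+T(19): 30≡4 → E
Q(16)+I(8): 24 → Y
V(21)+H(7): 28≡2 → C
M(12)+T(19): 31≡5 → F
L(11)+I(8): 19 → T
H(7)+H(7): 14 → O
A(0)+T(19): 19 → T
U(20)+I(8): 28≡2 → C
M(12)+H(7): 19 → T
I(8)+T(19): 27≡1 → B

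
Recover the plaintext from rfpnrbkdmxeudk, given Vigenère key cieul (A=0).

pxltgzczsmcmzq

Repeat the key across the ciphertext: cieulcieulcieu
r(17)−c(2): 15 → p
f(5)−i(8): -3≡23 → x
p(15)−e(4): 11 → l
n(13)−u(20): -7≡19 → t
r(17)−l(11): 6 → g
b(1)−c(2): -1≡25 → z
k(10)−i(8): 2 → c
d(3)−e(4): -1≡25 → z
m(12)−u(20): -8≡18 → s
x(23)−l(11): 12 → m
e(4)−c(2): 2 → c
u(20)−i(8): 12 → m
d(3)−e(4): -1≡25 → z
k(10)−u(20): -10≡16 → q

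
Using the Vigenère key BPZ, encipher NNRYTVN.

Repeat the key across the message: BPZBPZB
N(13)+B(1): 14 → O
N(13)+P(15): 28≡2 → C
R(17)+Z(25): 42≡16 → Q
Y(24)+B(1): 25 → Z
T(19)+P(15): 34≡8 → I
V(21)+Z(25): 46≡20 → U
N(13)+B(1): 14 → O

OCQZIUO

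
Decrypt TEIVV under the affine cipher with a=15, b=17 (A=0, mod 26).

ONPCC

The inverse of 15 mod 26 is 7, since 15·7=105≡1. Apply D(y)=7·(y−17) mod 26:
T(19): 7·(19−17)=14 → O
E(4): 7·(4−17)=-91≡13 → N
I(8): 7·(8−17)=-63≡15 → P
V(21): 7·(21−17)=28≡2 → C
V(21): 7·(21−17)=28≡2 → C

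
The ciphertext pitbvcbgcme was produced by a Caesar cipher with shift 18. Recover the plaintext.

p(15): 15−18=-3≡23 → x
i(8): 8−18=-10≡16 → q
t(19): 19−18=1 → b
b(1): 1−18=-17≡9 → j
v(21): 21−18=3 → d
c(2): 2−18=-16≡10 → k
b(1): 1−18=-17≡9 → j
g(6): 6−18=-12≡14 → o
c(2): 2−18=-16≡10 → k
m(12): 12−18=-6≡20 → u
e(4): 4−18=-14≡12 → m

xqbjdkjokum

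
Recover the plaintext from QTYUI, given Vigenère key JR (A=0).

Repeat the key across the ciphertext: JRJRJ
Q(16)−J(9): 7 → H
T(19)−R(17): 2 → C
Y(24)−J(9): 15 → P
U(20)−R(17): 3 → D
I(8)−J(9): -1≡25 → Z

HCPDZ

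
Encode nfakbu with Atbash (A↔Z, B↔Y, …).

muzpyf

n(13) → m(12)
f(5) → u(20)
a(0) → z(25)
k(10) → p(15)
b(1) → y(24)
u(20) → f(5)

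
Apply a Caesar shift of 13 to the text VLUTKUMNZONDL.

IYHGXHZAMBAQY

V(21): 21+13=34≡8 → I
L(11): 11+13=24 → Y
U(20): 20+13=33≡7 → H
T(19): 19+13=32≡6 → G
K(10): 10+13=23 → X
U(20): 20+13=33≡7 → H
M(12): 12+13=25 → Z
N(13): 13+13=26≡0 → A
Z(25): 25+13=38≡12 → M
O(14): 14+13=27≡1 → B
N(13): 13+13=26≡0 → A
D(3): 3+13=16 → Q
L(11): 11+13=24 → Y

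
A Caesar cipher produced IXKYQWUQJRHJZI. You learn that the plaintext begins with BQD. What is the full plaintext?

BQDRJPNJCKACSB

From the crib: I(8)−B(1)=7, so the shift is 7.
Subtract 7 from each ciphertext letter:
I(8): 8−7=1 → B
X(23): 23−7=16 → Q
K(10): 10−7=3 → D
Y(24): 24−7=17 → R
Q(16): 16−7=9 → J
W(22): 22−7=15 → P
U(20): 20−7=13 → N
Q(16): 16−7=9 → J
J(9): 9−7=2 → C
R(17): 17−7=10 → K
H(7): 7−7=0 → A
J(9): 9−7=2 → C
Z(25): 25−7=18 → S
I(8): 8−7=1 → B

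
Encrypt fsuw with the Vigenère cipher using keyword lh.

qzfd

Repeat the key across the message: lhlh
f(5)+l(11): 16 → q
s(18)+h(7): 25 → z
u(20)+l(11): 31≡5 → f
w(22)+h(7): 29≡3 → d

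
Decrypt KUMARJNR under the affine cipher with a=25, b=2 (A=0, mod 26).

SIQCLTPL

The inverse of 25 mod 26 is 25, since 25·25=625≡1. Apply D(y)=25·(y−2) mod 26:
K(10): 25·(10−2)=200≡18 → S
U(20): 25·(20−2)=450≡8 → I
M(12): 25·(12−2)=250≡16 → Q
A(0): 25·(0−2)=-50≡2 → C
R(17): 25·(17−2)=375≡11 → L
J(9): 25·(9−2)=175≡19 → T
N(13): 25·(13−2)=275≡15 → P
R(17): 25·(17−2)=375≡11 → L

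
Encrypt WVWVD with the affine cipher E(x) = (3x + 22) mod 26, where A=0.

W(22): 3·22+22=88≡10 → K
V(21): 3·21+22=85≡7 → H
W(22): 3·22+22=88≡10 → K
V(21): 3·21+22=85≡7 → H
D(3): 3·3+22=31≡5 → F

KHKHF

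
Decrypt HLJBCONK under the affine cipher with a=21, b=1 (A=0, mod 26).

EYOAFNIT

The inverse of 21 mod 26 is 5, since 21·5=105≡1. Apply D(y)=5·(y−1) mod 26:
H(7): 5·(7−1)=30≡4 → E
L(11): 5·(11−1)=50≡24 → Y
J(9): 5·(9−1)=40≡14 → O
B(1): 5·(1−1)=0 → A
C(2): 5·(2−1)=5 → F
O(14): 5·(14−1)=65≡13 → N
N(13): 5·(13−1)=60≡8 → I
K(10): 5·(10−1)=45≡19 → T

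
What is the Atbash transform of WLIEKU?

DORVPF

W(22) → D(3)
L(11) → O(14)
I(8) → R(17)
E(4) → V(21)
K(10) → P(15)
U(20) → F(5)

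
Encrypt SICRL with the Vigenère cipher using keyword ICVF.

AKXWT

Repeat the key across the message: ICVFI
S(18)+I(8): 26≡0 → A
I(8)+C(2): 10 → K
C(2)+V(21): 23 → X
R(17)+F(5): 22 → W
L(11)+I(8): 19 → T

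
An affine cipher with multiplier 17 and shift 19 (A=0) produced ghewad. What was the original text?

nktrfw

The inverse of 17 mod 26 is 23, since 17·23=391≡1. Apply D(y)=23·(y−19) mod 26:
g(6): 23·(6−19)=-299≡13 → n
h(7): 23·(7−19)=-276≡10 → k
e(4): 23·(4−19)=-345≡19 → t
w(22): 23·(22−19)=69≡17 → r
a(0): 23·(0−19)=-437≡5 → f
d(3): 23·(3−19)=-368≡22 → w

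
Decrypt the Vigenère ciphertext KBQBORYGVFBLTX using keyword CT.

IIOIMYWNTMZSRE

Repeat the key across the ciphertext: CTCTCTCTCTCTCT
K(10)−C(2): 8 → I
B(1)−T(19): -18≡8 → I
Q(16)−C(2): 14 → O
B(1)−T(19): -18≡8 → I
O(14)−C(2): 12 → M
R(17)−T(19): -2≡24 → Y
Y(24)−C(2): 22 → W
G(6)−T(19): -13≡13 → N
V(21)−C(2): 19 → T
F(5)−T(19): -14≡12 → M
B(1)−C(2): -1≡25 → Z
L(11)−T(19): -8≡18 → S
T(19)−C(2): 17 → R
X(23)−T(19): 4 → E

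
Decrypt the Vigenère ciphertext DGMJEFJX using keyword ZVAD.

ELMGFKJU

Repeat the key across the ciphertext: ZVADZVAD
D(3)−Z(25): -22≡4 → E
G(6)−V(21): -15≡11 → L
M(12)−A(0): 12 → M
J(9)−D(3): 6 → G
E(4)−Z(25): -21≡5 → F
F(5)−V(21): -16≡10 → K
J(9)−A(0): 9 → J
X(23)−D(3): 20 → U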